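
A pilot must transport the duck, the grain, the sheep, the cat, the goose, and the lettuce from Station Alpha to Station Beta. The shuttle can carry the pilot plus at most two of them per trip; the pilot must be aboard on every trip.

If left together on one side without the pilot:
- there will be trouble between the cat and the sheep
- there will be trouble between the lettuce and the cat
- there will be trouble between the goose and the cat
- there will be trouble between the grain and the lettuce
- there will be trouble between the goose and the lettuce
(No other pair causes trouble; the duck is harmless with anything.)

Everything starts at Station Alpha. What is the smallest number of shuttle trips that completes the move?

Counting alone: the pilot can take at most 2 across per trip to Station Beta, so moving all 6 needs at least 3 loaded trips out, with a return between consecutive ones — at least 5 crossings.
The safety rule pushes this higher. Following every safe sequence of crossings, the most of the 6 that can be at Station Beta as the shuttle arrives there on crossings 5, 7 is 4, 5 respectively — never all 6.
So no plan with fewer than 9 crossings exists, and this one achieves 9:
1. Pilot goes to Station Beta with the cat and the lettuce.
2. Pilot goes back to Station Alpha with the cat.
3. Pilot goes to Station Beta with the cat and the duck.
4. Pilot goes back to Station Alpha with the cat.
5. Pilot goes to Station Beta with the cat and the grain.
6. Pilot goes back to Station Alpha with the lettuce.
7. Pilot goes to Station Beta with the goose and the sheep.
8. Pilot goes back to Station Alpha with the cat.
9. Pilot goes to Station Beta with the cat and the lettuce.

9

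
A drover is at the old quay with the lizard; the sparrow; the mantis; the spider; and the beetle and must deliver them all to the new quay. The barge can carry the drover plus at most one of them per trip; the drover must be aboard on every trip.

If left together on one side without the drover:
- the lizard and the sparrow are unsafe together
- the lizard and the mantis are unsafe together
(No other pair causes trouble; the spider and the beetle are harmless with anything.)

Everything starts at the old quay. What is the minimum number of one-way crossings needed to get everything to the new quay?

11

Counting alone: the drover can take at most 1 across per trip to the new quay, so moving all 5 needs at least 5 loaded trips out, with a return between consecutive ones — at least 9 crossings.
The safety rule pushes this higher. Following every safe sequence of crossings, the most of the 5 that can be at the new quay as the barge arrives there on crossing 9 is 4 — never all 5.
So no plan with fewer than 11 crossings exists, and this one achieves 11:
1. Drover goes to the new quay with the lizard.  [the old quay: the beetle, the mantis, the sparrow, the spider | the new quay: the lizard]
2. Drover goes back to the old quay alone.  [the old quay: the beetle, the mantis, the sparrow, the spider | the new quay: the lizard]
3. Drover goes to the new quay with the sparrow.  [the old quay: the beetle, the mantis, the spider | the new quay: the lizard, the sparrow]
4. Drover goes back to the old quay with the lizard.  [the old quay: the beetle, the lizard, the mantis, the spider | the new quay: the sparrow]
5. Drover goes to the new quay with the mantis.  [the old quay: the beetle, the lizard, the spider | the new quay: the mantis, the sparrow]
6. Drover goes back to the old quay alone.  [the old quay: the beetle, the lizard, the spider | the new quay: the mantis, the sparrow]
7. Drover goes to the new quay with the spider.  [the old quay: the beetle, the lizard | the new quay: the mantis, the sparrow, the spider]
8. Drover goes back to the old quay alone.  [the old quay: the beetle, the lizard | the new quay: the mantis, the sparrow, the spider]
9. Drover goes to the new quay with the beetle.  [the old quay: the lizard | the new quay: the beetle, the mantis, the sparrow, the spider]
10. Drover goes back to the old quay alone.  [the old quay: the lizard | the new quay: the beetle, the mantis, the sparrow, the spider]
11. Drover goes to the new quay with the lizard.  [the old quay: — | the new quay: the beetle, the lizard, the mantis, the sparrow, the spider]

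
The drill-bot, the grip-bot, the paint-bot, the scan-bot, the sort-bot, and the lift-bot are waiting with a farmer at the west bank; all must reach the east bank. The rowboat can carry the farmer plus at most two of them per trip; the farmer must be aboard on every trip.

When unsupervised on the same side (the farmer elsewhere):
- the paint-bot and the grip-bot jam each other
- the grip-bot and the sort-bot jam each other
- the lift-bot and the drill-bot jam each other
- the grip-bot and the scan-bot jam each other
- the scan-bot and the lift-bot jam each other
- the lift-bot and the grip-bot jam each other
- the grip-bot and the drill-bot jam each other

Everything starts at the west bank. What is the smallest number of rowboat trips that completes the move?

Counting alone: the farmer can take at most 2 across per trip to the east bank, so moving all 6 needs at least 3 loaded trips out, with a return between consecutive ones — at least 5 crossings.
The safety rule pushes this higher. Following every safe sequence of crossings, the most of the 6 that can be at the east bank as the rowboat arrives there on crossings 5, 7 is 4, 5 respectively — never all 6.
So no plan with fewer than 9 crossings exists, and this one achieves 9:
1. Farmer goes to the east bank with the grip-bot and the lift-bot.
2. Farmer goes back to the west bank with the grip-bot.
3. Farmer goes to the east bank with the grip-bot and the paint-bot.
4. Farmer goes back to the west bank with the grip-bot.
5. Farmer goes to the east bank with the grip-bot and the sort-bot.
6. Farmer goes back to the west bank with the grip-bot.
7. Farmer goes to the east bank with the drill-bot and the scan-bot.
8. Farmer goes back to the west bank with the lift-bot.
9. Farmer goes to the east bank with the grip-bot and the lift-bot.

9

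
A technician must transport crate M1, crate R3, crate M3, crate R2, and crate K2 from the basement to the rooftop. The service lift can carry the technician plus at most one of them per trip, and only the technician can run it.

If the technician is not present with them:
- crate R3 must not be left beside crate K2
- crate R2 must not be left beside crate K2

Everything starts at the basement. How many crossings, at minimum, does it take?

Counting alone: the technician can take at most 1 across per trip to the rooftop, so moving all 5 needs at least 5 loaded trips out, with a return between consecutive ones — at least 9 crossings.
The safety rule pushes this higher. Following every safe sequence of crossings, the most of the 5 that can be at the rooftop as the service lift arrives there on crossing 9 is 4 — never all 5.
So no plan with fewer than 11 crossings exists, and this one achieves 11:
1. Technician goes to the rooftop with crate K2.  [the basement: crate M1, crate M3, crate R2, crate R3 | the rooftop: crate K2]
2. Technician goes back to the basement alone.  [the basement: crate M1, crate M3, crate R2, crate R3 | the rooftop: crate K2]
3. Technician goes to the rooftop with crate M1.  [the basement: crate M3, crate R2, crate R3 | the rooftop: crate K2, crate M1]
4. Technician goes back to the basement alone.  [the basement: crate M3, crate R2, crate R3 | the rooftop: crate K2, crate M1]
5. Technician goes to the rooftop with crate R3.  [the basement: crate M3, crate R2 | the rooftop: crate K2, crate M1, crate R3]
6. Technician goes back to the basement with crate K2.  [the basement: crate K2, crate M3, crate R2 | the rooftop: crate M1, crate R3]
7. Technician goes to the rooftop with crate R2.  [the basement: crate K2, crate M3 | the rooftop: crate M1, crate R2, crate R3]
8. Technician goes back to the basement alone.  [the basement: crate K2, crate M3 | the rooftop: crate M1, crate R2, crate R3]
9. Technician goes to the rooftop with crate M3.  [the basement: crate K2 | the rooftop: crate M1, crate M3, crate R2, crate R3]
10. Technician goes back to the basement alone.  [the basement: crate K2 | the rooftop: crate M1, crate M3, crate R2, crate R3]
11. Technician goes to the rooftop with crate K2.  [the basement: — | the rooftop: crate K2, crate M1, crate M3, crate R2, crate R3]

11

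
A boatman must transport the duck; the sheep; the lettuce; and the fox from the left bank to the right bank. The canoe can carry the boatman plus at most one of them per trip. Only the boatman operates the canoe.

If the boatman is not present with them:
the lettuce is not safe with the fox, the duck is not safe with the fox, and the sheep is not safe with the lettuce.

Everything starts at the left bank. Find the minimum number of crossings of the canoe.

impossible

Whatever the first load, the items left behind include a forbidden pair without the boatman. No opening move is safe, so no plan exists.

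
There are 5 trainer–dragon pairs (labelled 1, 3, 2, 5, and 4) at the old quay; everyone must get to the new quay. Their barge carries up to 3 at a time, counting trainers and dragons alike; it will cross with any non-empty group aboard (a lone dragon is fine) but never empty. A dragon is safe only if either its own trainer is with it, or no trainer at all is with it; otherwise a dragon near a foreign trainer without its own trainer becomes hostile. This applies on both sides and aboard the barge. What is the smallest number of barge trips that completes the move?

Counting alone: each trip to the new quay takes at most 3 across and each return brings at least 1 back, so after t trips out (and t−1 returns) at most 3t − (t−1) of the 10 are across; that first reaches 10 at t = 5, so at least 9 crossings are needed.
The safety rule pushes this higher. Following every safe sequence of crossings, the most of the 10 that can be at the new quay as the barge arrives there on crossing 9 is 9 — never all 10.
So no plan with fewer than 11 crossings exists, and this one achieves 11:
1. dragon 1 and trainer 1 cross → the new quay.
2. trainer 1 crosses ← the old quay.
3. dragon 2, dragon 3, and dragon 5 cross → the new quay.
4. dragon 1 crosses ← the old quay.
5. trainer 2, trainer 3, and trainer 5 cross → the new quay.
6. dragon 3 and trainer 3 cross ← the old quay.
7. trainer 1, trainer 3, and trainer 4 cross → the new quay.
8. dragon 2 crosses ← the old quay.
9. dragon 1 and dragon 3 cross → the new quay.
10. dragon 1 crosses ← the old quay.
11. dragon 1, dragon 2, and dragon 4 cross → the new quay.

11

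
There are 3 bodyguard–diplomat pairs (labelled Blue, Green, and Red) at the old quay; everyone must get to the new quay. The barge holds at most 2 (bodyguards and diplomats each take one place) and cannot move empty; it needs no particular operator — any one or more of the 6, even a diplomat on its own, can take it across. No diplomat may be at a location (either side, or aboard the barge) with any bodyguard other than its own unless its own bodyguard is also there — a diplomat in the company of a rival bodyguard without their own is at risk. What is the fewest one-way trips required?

Counting alone: each trip to the new quay takes at most 2 across and each return brings at least 1 back, so after t trips out (and t−1 returns) at most 2t − (t−1) of the 6 are across; that first reaches 6 at t = 5, so at least 9 crossings are needed.
The safety rule pushes this higher. Following every safe sequence of crossings, the most of the 6 that can be at the new quay as the barge arrives there on crossing 9 is 5 — never all 6.
So no plan with fewer than 11 crossings exists, and this one achieves 11:
1. bodyguard Blue and diplomat Blue cross → the new quay.
2. bodyguard Blue crosses ← the old quay.
3. diplomat Green and diplomat Red cross → the new quay.
4. diplomat Blue crosses ← the old quay.
5. bodyguard Green and bodyguard Red cross → the new quay.
6. bodyguard Green and diplomat Green cross ← the old quay.
7. bodyguard Blue and bodyguard Green cross → the new quay.
8. diplomat Red crosses ← the old quay.
9. diplomat Blue and diplomat Green cross → the new quay.
10. bodyguard Red crosses ← the old quay.
11. bodyguard Red and diplomat Red cross → the new quay.

11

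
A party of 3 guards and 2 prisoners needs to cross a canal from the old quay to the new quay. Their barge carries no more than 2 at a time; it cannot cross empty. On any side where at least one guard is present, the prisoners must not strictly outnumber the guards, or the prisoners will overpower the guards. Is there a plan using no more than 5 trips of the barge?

No

Counting alone: each trip to the new quay takes at most 2 across and each return brings at least 1 back, so after t trips out (and t−1 returns) at most 2t − (t−1) of the 5 are across; that first reaches 5 at t = 4, so at least 7 crossings are needed.
Since 5 < 7, 5 crossings cannot be enough. (The shortest complete plan in fact takes 7:)
1. 2 prisoners → the new quay.  (the old quay: 3G 0P; the new quay: 0G 2P)
2. 1 prisoner ← the old quay.  (the old quay: 3G 1P; the new quay: 0G 1P)
3. 2 guards → the new quay.  (the old quay: 1G 1P; the new quay: 2G 1P)
4. 1 guard ← the old quay.  (the old quay: 2G 1P; the new quay: 1G 1P)
5. 1 guard and 1 prisoner → the new quay.  (the old quay: 1G 0P; the new quay: 2G 2P)
6. 1 prisoner ← the old quay.  (the old quay: 1G 1P; the new quay: 2G 1P)
7. 1 guard and 1 prisoner → the new quay.  (the old quay: 0G 0P; the new quay: 3G 2P)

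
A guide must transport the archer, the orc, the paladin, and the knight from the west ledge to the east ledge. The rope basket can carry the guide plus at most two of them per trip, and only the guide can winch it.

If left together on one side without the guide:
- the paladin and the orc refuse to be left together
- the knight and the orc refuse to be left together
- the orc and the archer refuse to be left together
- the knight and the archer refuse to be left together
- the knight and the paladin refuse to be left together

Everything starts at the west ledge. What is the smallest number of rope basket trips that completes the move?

5

Counting alone: the guide can take at most 2 across per trip to the east ledge, so moving all 4 needs at least 2 loaded trips out, with a return between consecutive ones — at least 3 crossings.
The safety rule pushes this higher. Following every safe sequence of crossings, the most of the 4 that can be at the east ledge as the rope basket arrives there on crossing 3 is 3 — never all 4.
So no plan with fewer than 5 crossings exists, and this one achieves 5:
1. Guide goes to the east ledge with the knight and the orc.  [the west ledge: the archer, the paladin | the east ledge: the knight, the orc]
2. Guide goes back to the west ledge with the orc.  [the west ledge: the archer, the orc, the paladin | the east ledge: the knight]
3. Guide goes to the east ledge with the archer and the paladin.  [the west ledge: the orc | the east ledge: the archer, the knight, the paladin]
4. Guide goes back to the west ledge with the knight.  [the west ledge: the knight, the orc | the east ledge: the archer, the paladin]
5. Guide goes to the east ledge with the knight and the orc.  [the west ledge: — | the east ledge: the archer, the knight, the orc, the paladin]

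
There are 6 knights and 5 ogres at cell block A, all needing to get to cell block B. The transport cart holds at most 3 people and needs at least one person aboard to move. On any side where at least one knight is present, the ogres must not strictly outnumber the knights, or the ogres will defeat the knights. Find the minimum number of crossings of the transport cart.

9

Counting alone: each trip to cell block B takes at most 3 across and each return brings at least 1 back, so after t trips out (and t−1 returns) at most 3t − (t−1) of the 11 are across; that first reaches 11 at t = 5, so at least 9 crossings are needed.
The plan below uses exactly 9 crossings, so it is optimal:
1. 3 ogres → cell block B.  (cell block A: 6K 2O; cell block B: 0K 3O)
2. 1 ogre ← cell block A.  (cell block A: 6K 3O; cell block B: 0K 2O)
3. 3 knights → cell block B.  (cell block A: 3K 3O; cell block B: 3K 2O)
4. 1 knight ← cell block A.  (cell block A: 4K 3O; cell block B: 2K 2O)
5. 2 knights and 1 ogre → cell block B.  (cell block A: 2K 2O; cell block B: 4K 3O)
6. 1 knight ← cell block A.  (cell block A: 3K 2O; cell block B: 3K 3O)
7. 2 knights and 1 ogre → cell block B.  (cell block A: 1K 1O; cell block B: 5K 4O)
8. 1 knight ← cell block A.  (cell block A: 2K 1O; cell block B: 4K 4O)
9. 2 knights and 1 ogre → cell block B.  (cell block A: 0K 0O; cell block B: 6K 5O)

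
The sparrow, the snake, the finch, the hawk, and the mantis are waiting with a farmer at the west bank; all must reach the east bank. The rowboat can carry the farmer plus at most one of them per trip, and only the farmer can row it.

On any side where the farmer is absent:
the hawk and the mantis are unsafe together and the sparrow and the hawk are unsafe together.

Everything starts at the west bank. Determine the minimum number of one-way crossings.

Counting alone: the farmer can take at most 1 across per trip to the east bank, so moving all 5 needs at least 5 loaded trips out, with a return between consecutive ones — at least 9 crossings.
The safety rule pushes this higher. Following every safe sequence of crossings, the most of the 5 that can be at the east bank as the rowboat arrives there on crossing 9 is 4 — never all 5.
So no plan with fewer than 11 crossings exists, and this one achieves 11:
1. Farmer goes to the east bank with the hawk.  [the west bank: the finch, the mantis, the snake, the sparrow | the east bank: the hawk]
2. Farmer goes back to the west bank alone.  [the west bank: the finch, the mantis, the snake, the sparrow | the east bank: the hawk]
3. Farmer goes to the east bank with the sparrow.  [the west bank: the finch, the mantis, the snake | the east bank: the hawk, the sparrow]
4. Farmer goes back to the west bank with the hawk.  [the west bank: the finch, the hawk, the mantis, the snake | the east bank: the sparrow]
5. Farmer goes to the east bank with the mantis.  [the west bank: the finch, the hawk, the snake | the east bank: the mantis, the sparrow]
6. Farmer goes back to the west bank alone.  [the west bank: the finch, the hawk, the snake | the east bank: the mantis, the sparrow]
7. Farmer goes to the east bank with the snake.  [the west bank: the finch, the hawk | the east bank: the mantis, the snake, the sparrow]
8. Farmer goes back to the west bank alone.  [the west bank: the finch, the hawk | the east bank: the mantis, the snake, the sparrow]
9. Farmer goes to the east bank with the finch.  [the west bank: the hawk | the east bank: the finch, the mantis, the snake, the sparrow]
10. Farmer goes back to the west bank alone.  [the west bank: the hawk | the east bank: the finch, the mantis, the snake, the sparrow]
11. Farmer goes to the east bank with the hawk.  [the west bank: — | the east bank: the finch, the hawk, the mantis, the snake, the sparrow]

11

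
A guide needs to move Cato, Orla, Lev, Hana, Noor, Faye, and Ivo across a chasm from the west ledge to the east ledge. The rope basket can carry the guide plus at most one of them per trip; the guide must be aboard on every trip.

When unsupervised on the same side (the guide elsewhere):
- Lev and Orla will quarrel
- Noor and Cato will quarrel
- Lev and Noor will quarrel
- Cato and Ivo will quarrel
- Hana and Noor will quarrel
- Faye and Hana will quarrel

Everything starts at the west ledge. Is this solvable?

No

Whatever the first load, the items left behind include a forbidden pair without the guide. No opening move is safe, so no plan exists.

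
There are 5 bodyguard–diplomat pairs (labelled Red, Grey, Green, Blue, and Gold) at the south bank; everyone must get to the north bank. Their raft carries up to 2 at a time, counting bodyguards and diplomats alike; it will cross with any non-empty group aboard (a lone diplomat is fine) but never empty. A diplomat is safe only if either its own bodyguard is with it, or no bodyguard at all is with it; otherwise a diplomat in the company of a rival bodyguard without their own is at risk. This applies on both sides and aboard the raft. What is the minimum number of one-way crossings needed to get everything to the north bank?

Following every safe sequence of crossings from the start, the most of the 10 that can be at the north bank as the raft arrives there on crossings 1, 3, 5, 7 is 2, 3, 4, 5 respectively; the best ever achieved is 5 of 10.
From crossing 9 on, no configuration arises that was not already reachable earlier: only 82 distinct safe configurations (who is on which side, and where the raft is) can ever be reached, none of them has everyone across, and every continuation just revisits them. So no valid plan exists.

impossible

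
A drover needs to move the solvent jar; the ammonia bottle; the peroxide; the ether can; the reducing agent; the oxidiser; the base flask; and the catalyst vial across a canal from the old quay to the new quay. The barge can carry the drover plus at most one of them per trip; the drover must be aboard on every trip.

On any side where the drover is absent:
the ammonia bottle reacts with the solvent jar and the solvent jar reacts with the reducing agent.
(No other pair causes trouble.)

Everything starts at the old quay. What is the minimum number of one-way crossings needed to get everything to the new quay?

Counting alone: the drover can take at most 1 across per trip to the new quay, so moving all 8 needs at least 8 loaded trips out, with a return between consecutive ones — at least 15 crossings.
The safety rule pushes this higher. Following every safe sequence of crossings, the most of the 8 that can be at the new quay as the barge arrives there on crossing 15 is 7 — never all 8.
So no plan with fewer than 17 crossings exists, and this one achieves 17:
1. Drover goes to the new quay with the solvent jar.
2. Drover goes back to the old quay alone.
3. Drover goes to the new quay with the ammonia bottle.
4. Drover goes back to the old quay with the solvent jar.
5. Drover goes to the new quay with the reducing agent.
6. Drover goes back to the old quay alone.
7. Drover goes to the new quay with the peroxide.
8. Drover goes back to the old quay alone.
9. Drover goes to the new quay with the ether can.
10. Drover goes back to the old quay alone.
11. Drover goes to the new quay with the oxidiser.
12. Drover goes back to the old quay alone.
13. Drover goes to the new quay with the base flask.
14. Drover goes back to the old quay alone.
15. Drover goes to the new quay with the catalyst vial.
16. Drover goes back to the old quay alone.
17. Drover goes to the new quay with the solvent jar.

17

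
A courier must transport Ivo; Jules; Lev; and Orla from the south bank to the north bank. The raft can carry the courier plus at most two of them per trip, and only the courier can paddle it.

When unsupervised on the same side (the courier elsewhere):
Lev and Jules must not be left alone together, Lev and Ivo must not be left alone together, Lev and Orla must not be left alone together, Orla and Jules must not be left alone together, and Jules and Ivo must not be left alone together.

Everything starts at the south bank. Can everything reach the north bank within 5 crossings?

Yes — this plan uses 5 crossings (≤ 5):
1. Courier goes to the north bank with Jules and Lev.  [the south bank: Ivo, Orla | the north bank: Jules, Lev]
2. Courier goes back to the south bank with Jules.  [the south bank: Ivo, Jules, Orla | the north bank: Lev]
3. Courier goes to the north bank with Ivo and Orla.  [the south bank: Jules | the north bank: Ivo, Lev, Orla]
4. Courier goes back to the south bank with Lev.  [the south bank: Jules, Lev | the north bank: Ivo, Orla]
5. Courier goes to the north bank with Jules and Lev.  [the south bank: — | the north bank: Ivo, Jules, Lev, Orla]

Yes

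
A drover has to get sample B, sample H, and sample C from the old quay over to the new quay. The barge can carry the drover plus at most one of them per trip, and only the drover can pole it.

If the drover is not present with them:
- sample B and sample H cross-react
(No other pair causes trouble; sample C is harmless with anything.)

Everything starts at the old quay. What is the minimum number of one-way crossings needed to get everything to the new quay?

5

Counting alone: the drover can take at most 1 across per trip to the new quay, so moving all 3 needs at least 3 loaded trips out, with a return between consecutive ones — at least 5 crossings.
The plan below uses exactly 5 crossings, so it is optimal:
1. Drover goes to the new quay with sample B.
2. Drover goes back to the old quay alone.
3. Drover goes to the new quay with sample C.
4. Drover goes back to the old quay alone.
5. Drover goes to the new quay with sample H.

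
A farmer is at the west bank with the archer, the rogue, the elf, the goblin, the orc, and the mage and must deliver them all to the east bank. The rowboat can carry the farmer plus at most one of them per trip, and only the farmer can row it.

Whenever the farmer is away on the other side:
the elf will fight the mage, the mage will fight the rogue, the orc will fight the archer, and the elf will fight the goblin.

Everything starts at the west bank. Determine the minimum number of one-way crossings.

impossible

Whatever the first load, the items left behind include a forbidden pair without the farmer. No opening move is safe, so no plan exists.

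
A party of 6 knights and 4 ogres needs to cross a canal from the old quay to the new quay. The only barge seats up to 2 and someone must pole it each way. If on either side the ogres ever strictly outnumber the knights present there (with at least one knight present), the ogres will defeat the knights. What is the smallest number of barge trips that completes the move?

17

Counting alone: each trip to the new quay takes at most 2 across and each return brings at least 1 back, so after t trips out (and t−1 returns) at most 2t − (t−1) of the 10 are across; that first reaches 10 at t = 9, so at least 17 crossings are needed.
The plan below uses exactly 17 crossings, so it is optimal:
1. 2 ogres → the new quay.  (the old quay: 6K 2O; the new quay: 0K 2O)
2. 1 ogre ← the old quay.  (the old quay: 6K 3O; the new quay: 0K 1O)
3. 2 ogres → the new quay.  (the old quay: 6K 1O; the new quay: 0K 3O)
4. 1 ogre ← the old quay.  (the old quay: 6K 2O; the new quay: 0K 2O)
5. 2 knights → the new quay.  (the old quay: 4K 2O; the new quay: 2K 2O)
6. 1 ogre ← the old quay.  (the old quay: 4K 3O; the new quay: 2K 1O)
7. 1 knight and 1 ogre → the new quay.  (the old quay: 3K 2O; the new quay: 3K 2O)
8. 1 ogre ← the old quay.  (the old quay: 3K 3O; the new quay: 3K 1O)
9. 2 ogres → the new quay.  (the old quay: 3K 1O; the new quay: 3K 3O)
10. 1 ogre ← the old quay.  (the old quay: 3K 2O; the new quay: 3K 2O)
11. 1 knight and 1 ogre → the new quay.  (the old quay: 2K 1O; the new quay: 4K 3O)
12. 1 ogre ← the old quay.  (the old quay: 2K 2O; the new quay: 4K 2O)
13. 2 ogres → the new quay.  (the old quay: 2K 0O; the new quay: 4K 4O)
14. 1 ogre ← the old quay.  (the old quay: 2K 1O; the new quay: 4K 3O)
15. 1 knight and 1 ogre → the new quay.  (the old quay: 1K 0O; the new quay: 5K 4O)
16. 1 ogre ← the old quay.  (the old quay: 1K 1O; the new quay: 5K 3O)
17. 1 knight and 1 ogre → the new quay.  (the old quay: 0K 0O; the new quay: 6K 4O)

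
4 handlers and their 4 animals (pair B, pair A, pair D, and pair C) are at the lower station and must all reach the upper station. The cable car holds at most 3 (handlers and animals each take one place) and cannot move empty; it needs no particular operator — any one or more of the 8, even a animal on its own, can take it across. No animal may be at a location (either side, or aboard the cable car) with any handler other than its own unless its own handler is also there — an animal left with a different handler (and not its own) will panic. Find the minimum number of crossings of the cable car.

9

Counting alone: each trip to the upper station takes at most 3 across and each return brings at least 1 back, so after t trips out (and t−1 returns) at most 3t − (t−1) of the 8 are across; that first reaches 8 at t = 4, so at least 7 crossings are needed.
The safety rule pushes this higher. Following every safe sequence of crossings, the most of the 8 that can be at the upper station as the cable car arrives there on crossing 7 is 7 — never all 8.
So no plan with fewer than 9 crossings exists, and this one achieves 9:
1. animal B and handler B cross → the upper station.
2. handler B crosses ← the lower station.
3. animal A, handler A, and handler B cross → the upper station.
4. animal B and handler B cross ← the lower station.
5. handler B, handler C, and handler D cross → the upper station.
6. animal A crosses ← the lower station.
7. animal A and animal B cross → the upper station.
8. animal B crosses ← the lower station.
9. animal B, animal C, and animal D cross → the upper station.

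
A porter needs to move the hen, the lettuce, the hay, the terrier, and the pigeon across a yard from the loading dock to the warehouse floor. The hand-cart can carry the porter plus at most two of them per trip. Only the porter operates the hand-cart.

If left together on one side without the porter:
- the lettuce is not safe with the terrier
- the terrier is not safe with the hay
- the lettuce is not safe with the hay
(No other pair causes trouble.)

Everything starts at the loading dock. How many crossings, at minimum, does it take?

7

Counting alone: the porter can take at most 2 across per trip to the warehouse floor, so moving all 5 needs at least 3 loaded trips out, with a return between consecutive ones — at least 5 crossings.
The safety rule pushes this higher. Following every safe sequence of crossings, the most of the 5 that can be at the warehouse floor as the hand-cart arrives there on crossing 5 is 4 — never all 5.
So no plan with fewer than 7 crossings exists, and this one achieves 7:
1. Porter goes to the warehouse floor with the hay and the lettuce.
2. Porter goes back to the loading dock with the lettuce.
3. Porter goes to the warehouse floor with the hen and the lettuce.
4. Porter goes back to the loading dock with the lettuce.
5. Porter goes to the warehouse floor with the lettuce and the pigeon.
6. Porter goes back to the loading dock with the lettuce.
7. Porter goes to the warehouse floor with the lettuce and the terrier.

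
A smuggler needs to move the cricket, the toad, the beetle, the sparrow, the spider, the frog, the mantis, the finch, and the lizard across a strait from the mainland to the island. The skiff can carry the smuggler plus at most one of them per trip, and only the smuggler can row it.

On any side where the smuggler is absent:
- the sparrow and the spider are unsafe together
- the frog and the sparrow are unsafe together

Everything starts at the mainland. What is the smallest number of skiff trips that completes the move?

Counting alone: the smuggler can take at most 1 across per trip to the island, so moving all 9 needs at least 9 loaded trips out, with a return between consecutive ones — at least 17 crossings.
The safety rule pushes this higher. Following every safe sequence of crossings, the most of the 9 that can be at the island as the skiff arrives there on crossing 17 is 8 — never all 9.
So no plan with fewer than 19 crossings exists, and this one achieves 19:
1. Smuggler goes to the island with the sparrow.
2. Smuggler goes back to the mainland alone.
3. Smuggler goes to the island with the cricket.
4. Smuggler goes back to the mainland alone.
5. Smuggler goes to the island with the toad.
6. Smuggler goes back to the mainland alone.
7. Smuggler goes to the island with the beetle.
8. Smuggler goes back to the mainland alone.
9. Smuggler goes to the island with the spider.
10. Smuggler goes back to the mainland with the sparrow.
11. Smuggler goes to the island with the frog.
12. Smuggler goes back to the mainland alone.
13. Smuggler goes to the island with the mantis.
14. Smuggler goes back to the mainland alone.
15. Smuggler goes to the island with the finch.
16. Smuggler goes back to the mainland alone.
17. Smuggler goes to the island with the lizard.
18. Smuggler goes back to the mainland alone.
19. Smuggler goes to the island with the sparrow.

19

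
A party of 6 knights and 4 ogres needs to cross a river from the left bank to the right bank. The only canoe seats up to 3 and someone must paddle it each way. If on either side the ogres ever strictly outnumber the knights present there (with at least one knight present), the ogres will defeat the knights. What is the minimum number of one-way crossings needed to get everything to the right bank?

9

Counting alone: each trip to the right bank takes at most 3 across and each return brings at least 1 back, so after t trips out (and t−1 returns) at most 3t − (t−1) of the 10 are across; that first reaches 10 at t = 5, so at least 9 crossings are needed.
The plan below uses exactly 9 crossings, so it is optimal:
1. 2 ogres → the right bank.  (the left bank: 6K 2O; the right bank: 0K 2O)
2. 1 ogre ← the left bank.  (the left bank: 6K 3O; the right bank: 0K 1O)
3. 3 ogres → the right bank.  (the left bank: 6K 0O; the right bank: 0K 4O)
4. 1 ogre ← the left bank.  (the left bank: 6K 1O; the right bank: 0K 3O)
5. 3 knights → the right bank.  (the left bank: 3K 1O; the right bank: 3K 3O)
6. 1 ogre ← the left bank.  (the left bank: 3K 2O; the right bank: 3K 2O)
7. 1 knight and 2 ogres → the right bank.  (the left bank: 2K 0O; the right bank: 4K 4O)
8. 1 ogre ← the left bank.  (the left bank: 2K 1O; the right bank: 4K 3O)
9. 2 knights and 1 ogre → the right bank.  (the left bank: 0K 0O; the right bank: 6K 4O)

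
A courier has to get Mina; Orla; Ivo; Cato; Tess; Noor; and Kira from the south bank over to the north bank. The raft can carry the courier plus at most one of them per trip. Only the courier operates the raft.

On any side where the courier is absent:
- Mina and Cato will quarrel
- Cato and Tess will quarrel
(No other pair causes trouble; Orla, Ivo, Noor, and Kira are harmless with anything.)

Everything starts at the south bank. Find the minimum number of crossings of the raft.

15

Counting alone: the courier can take at most 1 across per trip to the north bank, so moving all 7 needs at least 7 loaded trips out, with a return between consecutive ones — at least 13 crossings.
The safety rule pushes this higher. Following every safe sequence of crossings, the most of the 7 that can be at the north bank as the raft arrives there on crossing 13 is 6 — never all 7.
So no plan with fewer than 15 crossings exists, and this one achieves 15:
1. Courier goes to the north bank with Cato.  [the south bank: Ivo, Kira, Mina, Noor, Orla, Tess | the north bank: Cato]
2. Courier goes back to the south bank alone.  [the south bank: Ivo, Kira, Mina, Noor, Orla, Tess | the north bank: Cato]
3. Courier goes to the north bank with Mina.  [the south bank: Ivo, Kira, Noor, Orla, Tess | the north bank: Cato, Mina]
4. Courier goes back to the south bank with Cato.  [the south bank: Cato, Ivo, Kira, Noor, Orla, Tess | the north bank: Mina]
5. Courier goes to the north bank with Tess.  [the south bank: Cato, Ivo, Kira, Noor, Orla | the north bank: Mina, Tess]
6. Courier goes back to the south bank alone.  [the south bank: Cato, Ivo, Kira, Noor, Orla | the north bank: Mina, Tess]
7. Courier goes to the north bank with Orla.  [the south bank: Cato, Ivo, Kira, Noor | the north bank: Mina, Orla, Tess]
8. Courier goes back to the south bank alone.  [the south bank: Cato, Ivo, Kira, Noor | the north bank: Mina, Orla, Tess]
9. Courier goes to the north bank with Ivo.  [the south bank: Cato, Kira, Noor | the north bank: Ivo, Mina, Orla, Tess]
10. Courier goes back to the south bank alone.  [the south bank: Cato, Kira, Noor | the north bank: Ivo, Mina, Orla, Tess]
11. Courier goes to the north bank with Noor.  [the south bank: Cato, Kira | the north bank: Ivo, Mina, Noor, Orla, Tess]
12. Courier goes back to the south bank alone.  [the south bank: Cato, Kira | the north bank: Ivo, Mina, Noor, Orla, Tess]
13. Courier goes to the north bank with Kira.  [the south bank: Cato | the north bank: Ivo, Kira, Mina, Noor, Orla, Tess]
14. Courier goes back to the south bank alone.  [the south bank: Cato | the north bank: Ivo, Kira, Mina, Noor, Orla, Tess]
15. Courier goes to the north bank with Cato.  [the south bank: — | the north bank: Cato, Ivo, Kira, Mina, Noor, Orla, Tess]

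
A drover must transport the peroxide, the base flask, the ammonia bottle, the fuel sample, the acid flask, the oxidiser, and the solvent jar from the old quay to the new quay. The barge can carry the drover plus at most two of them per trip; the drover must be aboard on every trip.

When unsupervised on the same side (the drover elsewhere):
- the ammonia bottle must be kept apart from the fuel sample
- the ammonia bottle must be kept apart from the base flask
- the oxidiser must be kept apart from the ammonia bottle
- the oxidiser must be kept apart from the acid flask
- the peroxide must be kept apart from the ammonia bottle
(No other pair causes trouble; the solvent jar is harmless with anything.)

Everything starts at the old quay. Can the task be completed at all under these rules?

1. Drover goes to the new quay with the acid flask and the ammonia bottle.  [the old quay: the base flask, the fuel sample, the oxidiser, the peroxide, the solvent jar | the new quay: the acid flask, the ammonia bottle]
2. Drover goes back to the old quay alone.  [the old quay: the base flask, the fuel sample, the oxidiser, the peroxide, the solvent jar | the new quay: the acid flask, the ammonia bottle]
3. Drover goes to the new quay with the solvent jar.  [the old quay: the base flask, the fuel sample, the oxidiser, the peroxide | the new quay: the acid flask, the ammonia bottle, the solvent jar]
4. Drover goes back to the old quay alone.  [the old quay: the base flask, the fuel sample, the oxidiser, the peroxide | the new quay: the acid flask, the ammonia bottle, the solvent jar]
5. Drover goes to the new quay with the base flask and the peroxide.  [the old quay: the fuel sample, the oxidiser | the new quay: the acid flask, the ammonia bottle, the base flask, the peroxide, the solvent jar]
6. Drover goes back to the old quay with the ammonia bottle.  [the old quay: the ammonia bottle, the fuel sample, the oxidiser | the new quay: the acid flask, the base flask, the peroxide, the solvent jar]
7. Drover goes to the new quay with the ammonia bottle and the fuel sample.  [the old quay: the oxidiser | the new quay: the acid flask, the ammonia bottle, the base flask, the fuel sample, the peroxide, the solvent jar]
8. Drover goes back to the old quay with the ammonia bottle.  [the old quay: the ammonia bottle, the oxidiser | the new quay: the acid flask, the base flask, the fuel sample, the peroxide, the solvent jar]
9. Drover goes to the new quay with the ammonia bottle and the oxidiser.  [the old quay: — | the new quay: the acid flask, the ammonia bottle, the base flask, the fuel sample, the oxidiser, the peroxide, the solvent jar]

Yes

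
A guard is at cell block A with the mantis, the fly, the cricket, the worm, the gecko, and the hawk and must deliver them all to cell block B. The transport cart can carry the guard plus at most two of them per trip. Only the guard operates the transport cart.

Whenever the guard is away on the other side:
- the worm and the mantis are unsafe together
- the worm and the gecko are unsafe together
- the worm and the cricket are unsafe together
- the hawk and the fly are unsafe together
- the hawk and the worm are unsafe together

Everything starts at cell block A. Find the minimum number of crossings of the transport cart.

7

Counting alone: the guard can take at most 2 across per trip to cell block B, so moving all 6 needs at least 3 loaded trips out, with a return between consecutive ones — at least 5 crossings.
The safety rule pushes this higher. Following every safe sequence of crossings, the most of the 6 that can be at cell block B as the transport cart arrives there on crossing 5 is 5 — never all 6.
So no plan with fewer than 7 crossings exists, and this one achieves 7:
1. Guard goes to cell block B with the fly and the worm.  [cell block A: the cricket, the gecko, the hawk, the mantis | cell block B: the fly, the worm]
2. Guard goes back to cell block A alone.  [cell block A: the cricket, the gecko, the hawk, the mantis | cell block B: the fly, the worm]
3. Guard goes to cell block B with the cricket and the mantis.  [cell block A: the gecko, the hawk | cell block B: the cricket, the fly, the mantis, the worm]
4. Guard goes back to cell block A with the worm.  [cell block A: the gecko, the hawk, the worm | cell block B: the cricket, the fly, the mantis]
5. Guard goes to cell block B with the gecko and the worm.  [cell block A: the hawk | cell block B: the cricket, the fly, the gecko, the mantis, the worm]
6. Guard goes back to cell block A with the worm.  [cell block A: the hawk, the worm | cell block B: the cricket, the fly, the gecko, the mantis]
7. Guard goes to cell block B with the hawk and the worm.  [cell block A: — | cell block B: the cricket, the fly, the gecko, the hawk, the mantis, the worm]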